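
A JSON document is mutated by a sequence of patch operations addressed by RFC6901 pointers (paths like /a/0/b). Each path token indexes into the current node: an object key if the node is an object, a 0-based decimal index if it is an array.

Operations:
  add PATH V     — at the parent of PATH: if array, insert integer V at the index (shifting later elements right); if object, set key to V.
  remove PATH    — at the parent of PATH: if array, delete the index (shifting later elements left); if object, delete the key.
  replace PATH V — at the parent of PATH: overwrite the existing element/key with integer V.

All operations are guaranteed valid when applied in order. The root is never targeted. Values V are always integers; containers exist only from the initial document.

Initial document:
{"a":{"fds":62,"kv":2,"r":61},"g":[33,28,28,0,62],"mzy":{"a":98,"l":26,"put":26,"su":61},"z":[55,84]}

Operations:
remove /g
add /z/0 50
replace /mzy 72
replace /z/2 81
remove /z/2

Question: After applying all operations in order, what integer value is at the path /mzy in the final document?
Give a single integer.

After op 1 (remove /g): {"a":{"fds":62,"kv":2,"r":61},"mzy":{"a":98,"l":26,"put":26,"su":61},"z":[55,84]}
After op 2 (add /z/0 50): {"a":{"fds":62,"kv":2,"r":61},"mzy":{"a":98,"l":26,"put":26,"su":61},"z":[50,55,84]}
After op 3 (replace /mzy 72): {"a":{"fds":62,"kv":2,"r":61},"mzy":72,"z":[50,55,84]}
After op 4 (replace /z/2 81): {"a":{"fds":62,"kv":2,"r":61},"mzy":72,"z":[50,55,81]}
After op 5 (remove /z/2): {"a":{"fds":62,"kv":2,"r":61},"mzy":72,"z":[50,55]}
Value at /mzy: 72

Answer: 72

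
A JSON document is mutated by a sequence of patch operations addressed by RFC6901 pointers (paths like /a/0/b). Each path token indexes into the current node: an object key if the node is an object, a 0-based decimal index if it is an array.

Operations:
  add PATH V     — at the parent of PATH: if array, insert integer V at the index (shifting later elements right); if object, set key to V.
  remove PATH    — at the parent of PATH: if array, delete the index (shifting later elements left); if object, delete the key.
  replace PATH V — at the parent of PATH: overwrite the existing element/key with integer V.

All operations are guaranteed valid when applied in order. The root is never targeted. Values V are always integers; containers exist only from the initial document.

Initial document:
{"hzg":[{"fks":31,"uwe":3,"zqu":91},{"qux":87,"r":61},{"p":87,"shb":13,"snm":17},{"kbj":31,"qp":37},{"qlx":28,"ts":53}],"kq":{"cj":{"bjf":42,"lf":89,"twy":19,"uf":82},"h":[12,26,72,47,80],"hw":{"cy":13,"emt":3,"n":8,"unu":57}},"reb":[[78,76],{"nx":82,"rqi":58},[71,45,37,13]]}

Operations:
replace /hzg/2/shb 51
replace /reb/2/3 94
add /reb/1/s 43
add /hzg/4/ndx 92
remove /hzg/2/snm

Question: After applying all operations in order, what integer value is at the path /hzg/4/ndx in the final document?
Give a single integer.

Answer: 92

Derivation:
After op 1 (replace /hzg/2/shb 51): {"hzg":[{"fks":31,"uwe":3,"zqu":91},{"qux":87,"r":61},{"p":87,"shb":51,"snm":17},{"kbj":31,"qp":37},{"qlx":28,"ts":53}],"kq":{"cj":{"bjf":42,"lf":89,"twy":19,"uf":82},"h":[12,26,72,47,80],"hw":{"cy":13,"emt":3,"n":8,"unu":57}},"reb":[[78,76],{"nx":82,"rqi":58},[71,45,37,13]]}
After op 2 (replace /reb/2/3 94): {"hzg":[{"fks":31,"uwe":3,"zqu":91},{"qux":87,"r":61},{"p":87,"shb":51,"snm":17},{"kbj":31,"qp":37},{"qlx":28,"ts":53}],"kq":{"cj":{"bjf":42,"lf":89,"twy":19,"uf":82},"h":[12,26,72,47,80],"hw":{"cy":13,"emt":3,"n":8,"unu":57}},"reb":[[78,76],{"nx":82,"rqi":58},[71,45,37,94]]}
After op 3 (add /reb/1/s 43): {"hzg":[{"fks":31,"uwe":3,"zqu":91},{"qux":87,"r":61},{"p":87,"shb":51,"snm":17},{"kbj":31,"qp":37},{"qlx":28,"ts":53}],"kq":{"cj":{"bjf":42,"lf":89,"twy":19,"uf":82},"h":[12,26,72,47,80],"hw":{"cy":13,"emt":3,"n":8,"unu":57}},"reb":[[78,76],{"nx":82,"rqi":58,"s":43},[71,45,37,94]]}
After op 4 (add /hzg/4/ndx 92): {"hzg":[{"fks":31,"uwe":3,"zqu":91},{"qux":87,"r":61},{"p":87,"shb":51,"snm":17},{"kbj":31,"qp":37},{"ndx":92,"qlx":28,"ts":53}],"kq":{"cj":{"bjf":42,"lf":89,"twy":19,"uf":82},"h":[12,26,72,47,80],"hw":{"cy":13,"emt":3,"n":8,"unu":57}},"reb":[[78,76],{"nx":82,"rqi":58,"s":43},[71,45,37,94]]}
After op 5 (remove /hzg/2/snm): {"hzg":[{"fks":31,"uwe":3,"zqu":91},{"qux":87,"r":61},{"p":87,"shb":51},{"kbj":31,"qp":37},{"ndx":92,"qlx":28,"ts":53}],"kq":{"cj":{"bjf":42,"lf":89,"twy":19,"uf":82},"h":[12,26,72,47,80],"hw":{"cy":13,"emt":3,"n":8,"unu":57}},"reb":[[78,76],{"nx":82,"rqi":58,"s":43},[71,45,37,94]]}
Value at /hzg/4/ndx: 92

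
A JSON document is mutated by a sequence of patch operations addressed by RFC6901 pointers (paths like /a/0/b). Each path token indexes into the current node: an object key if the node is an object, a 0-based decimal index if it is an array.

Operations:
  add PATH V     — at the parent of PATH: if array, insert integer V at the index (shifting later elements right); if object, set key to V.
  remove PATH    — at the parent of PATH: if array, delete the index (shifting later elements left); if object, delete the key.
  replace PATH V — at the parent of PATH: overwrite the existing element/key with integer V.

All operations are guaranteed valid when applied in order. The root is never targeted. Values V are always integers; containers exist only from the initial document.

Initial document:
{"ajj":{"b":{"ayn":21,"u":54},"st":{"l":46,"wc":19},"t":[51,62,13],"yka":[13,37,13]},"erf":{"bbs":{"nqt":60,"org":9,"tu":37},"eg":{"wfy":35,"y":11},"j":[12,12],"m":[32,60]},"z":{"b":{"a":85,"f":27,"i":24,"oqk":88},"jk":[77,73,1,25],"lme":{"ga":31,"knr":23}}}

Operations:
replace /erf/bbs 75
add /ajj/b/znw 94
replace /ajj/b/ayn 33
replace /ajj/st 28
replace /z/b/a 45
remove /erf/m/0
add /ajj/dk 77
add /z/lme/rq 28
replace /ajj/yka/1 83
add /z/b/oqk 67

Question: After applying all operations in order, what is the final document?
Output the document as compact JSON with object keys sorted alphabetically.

Answer: {"ajj":{"b":{"ayn":33,"u":54,"znw":94},"dk":77,"st":28,"t":[51,62,13],"yka":[13,83,13]},"erf":{"bbs":75,"eg":{"wfy":35,"y":11},"j":[12,12],"m":[60]},"z":{"b":{"a":45,"f":27,"i":24,"oqk":67},"jk":[77,73,1,25],"lme":{"ga":31,"knr":23,"rq":28}}}

Derivation:
After op 1 (replace /erf/bbs 75): {"ajj":{"b":{"ayn":21,"u":54},"st":{"l":46,"wc":19},"t":[51,62,13],"yka":[13,37,13]},"erf":{"bbs":75,"eg":{"wfy":35,"y":11},"j":[12,12],"m":[32,60]},"z":{"b":{"a":85,"f":27,"i":24,"oqk":88},"jk":[77,73,1,25],"lme":{"ga":31,"knr":23}}}
After op 2 (add /ajj/b/znw 94): {"ajj":{"b":{"ayn":21,"u":54,"znw":94},"st":{"l":46,"wc":19},"t":[51,62,13],"yka":[13,37,13]},"erf":{"bbs":75,"eg":{"wfy":35,"y":11},"j":[12,12],"m":[32,60]},"z":{"b":{"a":85,"f":27,"i":24,"oqk":88},"jk":[77,73,1,25],"lme":{"ga":31,"knr":23}}}
After op 3 (replace /ajj/b/ayn 33): {"ajj":{"b":{"ayn":33,"u":54,"znw":94},"st":{"l":46,"wc":19},"t":[51,62,13],"yka":[13,37,13]},"erf":{"bbs":75,"eg":{"wfy":35,"y":11},"j":[12,12],"m":[32,60]},"z":{"b":{"a":85,"f":27,"i":24,"oqk":88},"jk":[77,73,1,25],"lme":{"ga":31,"knr":23}}}
After op 4 (replace /ajj/st 28): {"ajj":{"b":{"ayn":33,"u":54,"znw":94},"st":28,"t":[51,62,13],"yka":[13,37,13]},"erf":{"bbs":75,"eg":{"wfy":35,"y":11},"j":[12,12],"m":[32,60]},"z":{"b":{"a":85,"f":27,"i":24,"oqk":88},"jk":[77,73,1,25],"lme":{"ga":31,"knr":23}}}
After op 5 (replace /z/b/a 45): {"ajj":{"b":{"ayn":33,"u":54,"znw":94},"st":28,"t":[51,62,13],"yka":[13,37,13]},"erf":{"bbs":75,"eg":{"wfy":35,"y":11},"j":[12,12],"m":[32,60]},"z":{"b":{"a":45,"f":27,"i":24,"oqk":88},"jk":[77,73,1,25],"lme":{"ga":31,"knr":23}}}
After op 6 (remove /erf/m/0): {"ajj":{"b":{"ayn":33,"u":54,"znw":94},"st":28,"t":[51,62,13],"yka":[13,37,13]},"erf":{"bbs":75,"eg":{"wfy":35,"y":11},"j":[12,12],"m":[60]},"z":{"b":{"a":45,"f":27,"i":24,"oqk":88},"jk":[77,73,1,25],"lme":{"ga":31,"knr":23}}}
After op 7 (add /ajj/dk 77): {"ajj":{"b":{"ayn":33,"u":54,"znw":94},"dk":77,"st":28,"t":[51,62,13],"yka":[13,37,13]},"erf":{"bbs":75,"eg":{"wfy":35,"y":11},"j":[12,12],"m":[60]},"z":{"b":{"a":45,"f":27,"i":24,"oqk":88},"jk":[77,73,1,25],"lme":{"ga":31,"knr":23}}}
After op 8 (add /z/lme/rq 28): {"ajj":{"b":{"ayn":33,"u":54,"znw":94},"dk":77,"st":28,"t":[51,62,13],"yka":[13,37,13]},"erf":{"bbs":75,"eg":{"wfy":35,"y":11},"j":[12,12],"m":[60]},"z":{"b":{"a":45,"f":27,"i":24,"oqk":88},"jk":[77,73,1,25],"lme":{"ga":31,"knr":23,"rq":28}}}
After op 9 (replace /ajj/yka/1 83): {"ajj":{"b":{"ayn":33,"u":54,"znw":94},"dk":77,"st":28,"t":[51,62,13],"yka":[13,83,13]},"erf":{"bbs":75,"eg":{"wfy":35,"y":11},"j":[12,12],"m":[60]},"z":{"b":{"a":45,"f":27,"i":24,"oqk":88},"jk":[77,73,1,25],"lme":{"ga":31,"knr":23,"rq":28}}}
After op 10 (add /z/b/oqk 67): {"ajj":{"b":{"ayn":33,"u":54,"znw":94},"dk":77,"st":28,"t":[51,62,13],"yka":[13,83,13]},"erf":{"bbs":75,"eg":{"wfy":35,"y":11},"j":[12,12],"m":[60]},"z":{"b":{"a":45,"f":27,"i":24,"oqk":67},"jk":[77,73,1,25],"lme":{"ga":31,"knr":23,"rq":28}}}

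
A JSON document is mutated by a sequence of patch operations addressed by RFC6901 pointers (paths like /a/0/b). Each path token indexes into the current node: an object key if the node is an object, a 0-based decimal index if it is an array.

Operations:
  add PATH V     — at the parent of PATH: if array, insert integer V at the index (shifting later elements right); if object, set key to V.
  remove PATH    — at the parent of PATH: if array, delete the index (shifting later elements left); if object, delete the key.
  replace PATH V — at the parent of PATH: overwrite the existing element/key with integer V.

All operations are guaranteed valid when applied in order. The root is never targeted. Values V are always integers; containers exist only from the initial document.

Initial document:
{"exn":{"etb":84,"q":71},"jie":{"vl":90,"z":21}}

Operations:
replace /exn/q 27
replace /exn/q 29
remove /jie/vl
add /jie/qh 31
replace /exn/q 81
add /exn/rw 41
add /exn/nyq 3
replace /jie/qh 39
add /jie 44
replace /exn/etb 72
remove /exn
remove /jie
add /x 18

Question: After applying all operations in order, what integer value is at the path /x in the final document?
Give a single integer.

After op 1 (replace /exn/q 27): {"exn":{"etb":84,"q":27},"jie":{"vl":90,"z":21}}
After op 2 (replace /exn/q 29): {"exn":{"etb":84,"q":29},"jie":{"vl":90,"z":21}}
After op 3 (remove /jie/vl): {"exn":{"etb":84,"q":29},"jie":{"z":21}}
After op 4 (add /jie/qh 31): {"exn":{"etb":84,"q":29},"jie":{"qh":31,"z":21}}
After op 5 (replace /exn/q 81): {"exn":{"etb":84,"q":81},"jie":{"qh":31,"z":21}}
After op 6 (add /exn/rw 41): {"exn":{"etb":84,"q":81,"rw":41},"jie":{"qh":31,"z":21}}
After op 7 (add /exn/nyq 3): {"exn":{"etb":84,"nyq":3,"q":81,"rw":41},"jie":{"qh":31,"z":21}}
After op 8 (replace /jie/qh 39): {"exn":{"etb":84,"nyq":3,"q":81,"rw":41},"jie":{"qh":39,"z":21}}
After op 9 (add /jie 44): {"exn":{"etb":84,"nyq":3,"q":81,"rw":41},"jie":44}
After op 10 (replace /exn/etb 72): {"exn":{"etb":72,"nyq":3,"q":81,"rw":41},"jie":44}
After op 11 (remove /exn): {"jie":44}
After op 12 (remove /jie): {}
After op 13 (add /x 18): {"x":18}
Value at /x: 18

Answer: 18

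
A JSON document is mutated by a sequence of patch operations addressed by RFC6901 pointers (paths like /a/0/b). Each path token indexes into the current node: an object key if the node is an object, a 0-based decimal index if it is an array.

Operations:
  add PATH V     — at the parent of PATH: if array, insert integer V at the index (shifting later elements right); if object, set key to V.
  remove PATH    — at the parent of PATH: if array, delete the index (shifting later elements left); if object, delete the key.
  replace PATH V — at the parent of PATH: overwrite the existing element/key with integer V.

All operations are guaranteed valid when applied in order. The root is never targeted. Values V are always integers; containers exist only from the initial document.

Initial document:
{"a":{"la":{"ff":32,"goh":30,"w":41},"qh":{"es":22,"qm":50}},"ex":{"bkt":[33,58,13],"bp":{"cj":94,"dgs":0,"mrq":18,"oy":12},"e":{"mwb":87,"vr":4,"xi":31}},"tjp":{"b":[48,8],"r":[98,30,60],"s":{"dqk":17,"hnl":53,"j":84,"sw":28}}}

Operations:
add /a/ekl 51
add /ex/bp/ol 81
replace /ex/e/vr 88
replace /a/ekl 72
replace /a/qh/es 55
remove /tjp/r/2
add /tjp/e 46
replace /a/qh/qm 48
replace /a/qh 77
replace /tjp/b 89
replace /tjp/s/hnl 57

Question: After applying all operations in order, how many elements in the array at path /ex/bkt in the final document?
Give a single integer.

Answer: 3

Derivation:
After op 1 (add /a/ekl 51): {"a":{"ekl":51,"la":{"ff":32,"goh":30,"w":41},"qh":{"es":22,"qm":50}},"ex":{"bkt":[33,58,13],"bp":{"cj":94,"dgs":0,"mrq":18,"oy":12},"e":{"mwb":87,"vr":4,"xi":31}},"tjp":{"b":[48,8],"r":[98,30,60],"s":{"dqk":17,"hnl":53,"j":84,"sw":28}}}
After op 2 (add /ex/bp/ol 81): {"a":{"ekl":51,"la":{"ff":32,"goh":30,"w":41},"qh":{"es":22,"qm":50}},"ex":{"bkt":[33,58,13],"bp":{"cj":94,"dgs":0,"mrq":18,"ol":81,"oy":12},"e":{"mwb":87,"vr":4,"xi":31}},"tjp":{"b":[48,8],"r":[98,30,60],"s":{"dqk":17,"hnl":53,"j":84,"sw":28}}}
After op 3 (replace /ex/e/vr 88): {"a":{"ekl":51,"la":{"ff":32,"goh":30,"w":41},"qh":{"es":22,"qm":50}},"ex":{"bkt":[33,58,13],"bp":{"cj":94,"dgs":0,"mrq":18,"ol":81,"oy":12},"e":{"mwb":87,"vr":88,"xi":31}},"tjp":{"b":[48,8],"r":[98,30,60],"s":{"dqk":17,"hnl":53,"j":84,"sw":28}}}
After op 4 (replace /a/ekl 72): {"a":{"ekl":72,"la":{"ff":32,"goh":30,"w":41},"qh":{"es":22,"qm":50}},"ex":{"bkt":[33,58,13],"bp":{"cj":94,"dgs":0,"mrq":18,"ol":81,"oy":12},"e":{"mwb":87,"vr":88,"xi":31}},"tjp":{"b":[48,8],"r":[98,30,60],"s":{"dqk":17,"hnl":53,"j":84,"sw":28}}}
After op 5 (replace /a/qh/es 55): {"a":{"ekl":72,"la":{"ff":32,"goh":30,"w":41},"qh":{"es":55,"qm":50}},"ex":{"bkt":[33,58,13],"bp":{"cj":94,"dgs":0,"mrq":18,"ol":81,"oy":12},"e":{"mwb":87,"vr":88,"xi":31}},"tjp":{"b":[48,8],"r":[98,30,60],"s":{"dqk":17,"hnl":53,"j":84,"sw":28}}}
After op 6 (remove /tjp/r/2): {"a":{"ekl":72,"la":{"ff":32,"goh":30,"w":41},"qh":{"es":55,"qm":50}},"ex":{"bkt":[33,58,13],"bp":{"cj":94,"dgs":0,"mrq":18,"ol":81,"oy":12},"e":{"mwb":87,"vr":88,"xi":31}},"tjp":{"b":[48,8],"r":[98,30],"s":{"dqk":17,"hnl":53,"j":84,"sw":28}}}
After op 7 (add /tjp/e 46): {"a":{"ekl":72,"la":{"ff":32,"goh":30,"w":41},"qh":{"es":55,"qm":50}},"ex":{"bkt":[33,58,13],"bp":{"cj":94,"dgs":0,"mrq":18,"ol":81,"oy":12},"e":{"mwb":87,"vr":88,"xi":31}},"tjp":{"b":[48,8],"e":46,"r":[98,30],"s":{"dqk":17,"hnl":53,"j":84,"sw":28}}}
After op 8 (replace /a/qh/qm 48): {"a":{"ekl":72,"la":{"ff":32,"goh":30,"w":41},"qh":{"es":55,"qm":48}},"ex":{"bkt":[33,58,13],"bp":{"cj":94,"dgs":0,"mrq":18,"ol":81,"oy":12},"e":{"mwb":87,"vr":88,"xi":31}},"tjp":{"b":[48,8],"e":46,"r":[98,30],"s":{"dqk":17,"hnl":53,"j":84,"sw":28}}}
After op 9 (replace /a/qh 77): {"a":{"ekl":72,"la":{"ff":32,"goh":30,"w":41},"qh":77},"ex":{"bkt":[33,58,13],"bp":{"cj":94,"dgs":0,"mrq":18,"ol":81,"oy":12},"e":{"mwb":87,"vr":88,"xi":31}},"tjp":{"b":[48,8],"e":46,"r":[98,30],"s":{"dqk":17,"hnl":53,"j":84,"sw":28}}}
After op 10 (replace /tjp/b 89): {"a":{"ekl":72,"la":{"ff":32,"goh":30,"w":41},"qh":77},"ex":{"bkt":[33,58,13],"bp":{"cj":94,"dgs":0,"mrq":18,"ol":81,"oy":12},"e":{"mwb":87,"vr":88,"xi":31}},"tjp":{"b":89,"e":46,"r":[98,30],"s":{"dqk":17,"hnl":53,"j":84,"sw":28}}}
After op 11 (replace /tjp/s/hnl 57): {"a":{"ekl":72,"la":{"ff":32,"goh":30,"w":41},"qh":77},"ex":{"bkt":[33,58,13],"bp":{"cj":94,"dgs":0,"mrq":18,"ol":81,"oy":12},"e":{"mwb":87,"vr":88,"xi":31}},"tjp":{"b":89,"e":46,"r":[98,30],"s":{"dqk":17,"hnl":57,"j":84,"sw":28}}}
Size at path /ex/bkt: 3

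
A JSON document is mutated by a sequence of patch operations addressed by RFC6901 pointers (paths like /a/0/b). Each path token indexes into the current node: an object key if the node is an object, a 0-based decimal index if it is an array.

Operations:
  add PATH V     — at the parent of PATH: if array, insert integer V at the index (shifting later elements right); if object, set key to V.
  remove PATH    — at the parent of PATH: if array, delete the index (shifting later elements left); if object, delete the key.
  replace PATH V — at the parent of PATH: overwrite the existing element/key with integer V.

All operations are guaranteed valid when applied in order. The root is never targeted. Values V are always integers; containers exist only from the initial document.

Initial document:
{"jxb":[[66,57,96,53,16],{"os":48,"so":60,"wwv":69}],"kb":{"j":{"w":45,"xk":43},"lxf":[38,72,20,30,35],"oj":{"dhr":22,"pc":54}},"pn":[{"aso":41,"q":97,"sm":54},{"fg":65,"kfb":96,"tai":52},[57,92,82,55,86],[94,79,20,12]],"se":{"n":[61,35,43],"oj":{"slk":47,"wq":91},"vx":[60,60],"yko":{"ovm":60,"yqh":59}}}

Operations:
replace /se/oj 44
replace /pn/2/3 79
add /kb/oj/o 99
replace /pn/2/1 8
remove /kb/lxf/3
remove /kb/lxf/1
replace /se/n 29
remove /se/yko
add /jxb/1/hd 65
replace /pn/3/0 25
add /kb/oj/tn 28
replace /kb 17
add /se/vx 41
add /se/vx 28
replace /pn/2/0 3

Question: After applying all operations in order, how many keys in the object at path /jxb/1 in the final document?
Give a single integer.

After op 1 (replace /se/oj 44): {"jxb":[[66,57,96,53,16],{"os":48,"so":60,"wwv":69}],"kb":{"j":{"w":45,"xk":43},"lxf":[38,72,20,30,35],"oj":{"dhr":22,"pc":54}},"pn":[{"aso":41,"q":97,"sm":54},{"fg":65,"kfb":96,"tai":52},[57,92,82,55,86],[94,79,20,12]],"se":{"n":[61,35,43],"oj":44,"vx":[60,60],"yko":{"ovm":60,"yqh":59}}}
After op 2 (replace /pn/2/3 79): {"jxb":[[66,57,96,53,16],{"os":48,"so":60,"wwv":69}],"kb":{"j":{"w":45,"xk":43},"lxf":[38,72,20,30,35],"oj":{"dhr":22,"pc":54}},"pn":[{"aso":41,"q":97,"sm":54},{"fg":65,"kfb":96,"tai":52},[57,92,82,79,86],[94,79,20,12]],"se":{"n":[61,35,43],"oj":44,"vx":[60,60],"yko":{"ovm":60,"yqh":59}}}
After op 3 (add /kb/oj/o 99): {"jxb":[[66,57,96,53,16],{"os":48,"so":60,"wwv":69}],"kb":{"j":{"w":45,"xk":43},"lxf":[38,72,20,30,35],"oj":{"dhr":22,"o":99,"pc":54}},"pn":[{"aso":41,"q":97,"sm":54},{"fg":65,"kfb":96,"tai":52},[57,92,82,79,86],[94,79,20,12]],"se":{"n":[61,35,43],"oj":44,"vx":[60,60],"yko":{"ovm":60,"yqh":59}}}
After op 4 (replace /pn/2/1 8): {"jxb":[[66,57,96,53,16],{"os":48,"so":60,"wwv":69}],"kb":{"j":{"w":45,"xk":43},"lxf":[38,72,20,30,35],"oj":{"dhr":22,"o":99,"pc":54}},"pn":[{"aso":41,"q":97,"sm":54},{"fg":65,"kfb":96,"tai":52},[57,8,82,79,86],[94,79,20,12]],"se":{"n":[61,35,43],"oj":44,"vx":[60,60],"yko":{"ovm":60,"yqh":59}}}
After op 5 (remove /kb/lxf/3): {"jxb":[[66,57,96,53,16],{"os":48,"so":60,"wwv":69}],"kb":{"j":{"w":45,"xk":43},"lxf":[38,72,20,35],"oj":{"dhr":22,"o":99,"pc":54}},"pn":[{"aso":41,"q":97,"sm":54},{"fg":65,"kfb":96,"tai":52},[57,8,82,79,86],[94,79,20,12]],"se":{"n":[61,35,43],"oj":44,"vx":[60,60],"yko":{"ovm":60,"yqh":59}}}
After op 6 (remove /kb/lxf/1): {"jxb":[[66,57,96,53,16],{"os":48,"so":60,"wwv":69}],"kb":{"j":{"w":45,"xk":43},"lxf":[38,20,35],"oj":{"dhr":22,"o":99,"pc":54}},"pn":[{"aso":41,"q":97,"sm":54},{"fg":65,"kfb":96,"tai":52},[57,8,82,79,86],[94,79,20,12]],"se":{"n":[61,35,43],"oj":44,"vx":[60,60],"yko":{"ovm":60,"yqh":59}}}
After op 7 (replace /se/n 29): {"jxb":[[66,57,96,53,16],{"os":48,"so":60,"wwv":69}],"kb":{"j":{"w":45,"xk":43},"lxf":[38,20,35],"oj":{"dhr":22,"o":99,"pc":54}},"pn":[{"aso":41,"q":97,"sm":54},{"fg":65,"kfb":96,"tai":52},[57,8,82,79,86],[94,79,20,12]],"se":{"n":29,"oj":44,"vx":[60,60],"yko":{"ovm":60,"yqh":59}}}
After op 8 (remove /se/yko): {"jxb":[[66,57,96,53,16],{"os":48,"so":60,"wwv":69}],"kb":{"j":{"w":45,"xk":43},"lxf":[38,20,35],"oj":{"dhr":22,"o":99,"pc":54}},"pn":[{"aso":41,"q":97,"sm":54},{"fg":65,"kfb":96,"tai":52},[57,8,82,79,86],[94,79,20,12]],"se":{"n":29,"oj":44,"vx":[60,60]}}
After op 9 (add /jxb/1/hd 65): {"jxb":[[66,57,96,53,16],{"hd":65,"os":48,"so":60,"wwv":69}],"kb":{"j":{"w":45,"xk":43},"lxf":[38,20,35],"oj":{"dhr":22,"o":99,"pc":54}},"pn":[{"aso":41,"q":97,"sm":54},{"fg":65,"kfb":96,"tai":52},[57,8,82,79,86],[94,79,20,12]],"se":{"n":29,"oj":44,"vx":[60,60]}}
After op 10 (replace /pn/3/0 25): {"jxb":[[66,57,96,53,16],{"hd":65,"os":48,"so":60,"wwv":69}],"kb":{"j":{"w":45,"xk":43},"lxf":[38,20,35],"oj":{"dhr":22,"o":99,"pc":54}},"pn":[{"aso":41,"q":97,"sm":54},{"fg":65,"kfb":96,"tai":52},[57,8,82,79,86],[25,79,20,12]],"se":{"n":29,"oj":44,"vx":[60,60]}}
After op 11 (add /kb/oj/tn 28): {"jxb":[[66,57,96,53,16],{"hd":65,"os":48,"so":60,"wwv":69}],"kb":{"j":{"w":45,"xk":43},"lxf":[38,20,35],"oj":{"dhr":22,"o":99,"pc":54,"tn":28}},"pn":[{"aso":41,"q":97,"sm":54},{"fg":65,"kfb":96,"tai":52},[57,8,82,79,86],[25,79,20,12]],"se":{"n":29,"oj":44,"vx":[60,60]}}
After op 12 (replace /kb 17): {"jxb":[[66,57,96,53,16],{"hd":65,"os":48,"so":60,"wwv":69}],"kb":17,"pn":[{"aso":41,"q":97,"sm":54},{"fg":65,"kfb":96,"tai":52},[57,8,82,79,86],[25,79,20,12]],"se":{"n":29,"oj":44,"vx":[60,60]}}
After op 13 (add /se/vx 41): {"jxb":[[66,57,96,53,16],{"hd":65,"os":48,"so":60,"wwv":69}],"kb":17,"pn":[{"aso":41,"q":97,"sm":54},{"fg":65,"kfb":96,"tai":52},[57,8,82,79,86],[25,79,20,12]],"se":{"n":29,"oj":44,"vx":41}}
After op 14 (add /se/vx 28): {"jxb":[[66,57,96,53,16],{"hd":65,"os":48,"so":60,"wwv":69}],"kb":17,"pn":[{"aso":41,"q":97,"sm":54},{"fg":65,"kfb":96,"tai":52},[57,8,82,79,86],[25,79,20,12]],"se":{"n":29,"oj":44,"vx":28}}
After op 15 (replace /pn/2/0 3): {"jxb":[[66,57,96,53,16],{"hd":65,"os":48,"so":60,"wwv":69}],"kb":17,"pn":[{"aso":41,"q":97,"sm":54},{"fg":65,"kfb":96,"tai":52},[3,8,82,79,86],[25,79,20,12]],"se":{"n":29,"oj":44,"vx":28}}
Size at path /jxb/1: 4

Answer: 4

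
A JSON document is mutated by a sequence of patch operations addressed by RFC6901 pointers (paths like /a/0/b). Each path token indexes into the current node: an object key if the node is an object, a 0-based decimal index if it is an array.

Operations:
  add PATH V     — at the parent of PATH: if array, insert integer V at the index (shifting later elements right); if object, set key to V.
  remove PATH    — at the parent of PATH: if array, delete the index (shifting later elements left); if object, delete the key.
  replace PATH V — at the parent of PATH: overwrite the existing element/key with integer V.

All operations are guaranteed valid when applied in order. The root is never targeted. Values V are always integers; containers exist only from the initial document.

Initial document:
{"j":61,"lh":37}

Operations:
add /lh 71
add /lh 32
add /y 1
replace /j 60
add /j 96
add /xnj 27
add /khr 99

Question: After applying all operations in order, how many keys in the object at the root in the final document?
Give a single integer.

Answer: 5

Derivation:
After op 1 (add /lh 71): {"j":61,"lh":71}
After op 2 (add /lh 32): {"j":61,"lh":32}
After op 3 (add /y 1): {"j":61,"lh":32,"y":1}
After op 4 (replace /j 60): {"j":60,"lh":32,"y":1}
After op 5 (add /j 96): {"j":96,"lh":32,"y":1}
After op 6 (add /xnj 27): {"j":96,"lh":32,"xnj":27,"y":1}
After op 7 (add /khr 99): {"j":96,"khr":99,"lh":32,"xnj":27,"y":1}
Size at the root: 5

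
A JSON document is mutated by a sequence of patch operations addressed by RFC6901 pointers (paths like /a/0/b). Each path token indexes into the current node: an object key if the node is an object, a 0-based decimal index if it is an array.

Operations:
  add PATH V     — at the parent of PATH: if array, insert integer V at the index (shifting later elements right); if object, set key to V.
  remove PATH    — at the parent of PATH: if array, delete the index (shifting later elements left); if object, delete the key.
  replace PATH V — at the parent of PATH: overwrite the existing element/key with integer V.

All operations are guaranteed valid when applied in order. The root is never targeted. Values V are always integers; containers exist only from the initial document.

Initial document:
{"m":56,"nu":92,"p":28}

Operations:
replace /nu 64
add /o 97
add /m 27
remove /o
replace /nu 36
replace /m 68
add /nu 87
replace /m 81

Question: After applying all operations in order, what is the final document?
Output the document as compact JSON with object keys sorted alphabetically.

Answer: {"m":81,"nu":87,"p":28}

Derivation:
After op 1 (replace /nu 64): {"m":56,"nu":64,"p":28}
After op 2 (add /o 97): {"m":56,"nu":64,"o":97,"p":28}
After op 3 (add /m 27): {"m":27,"nu":64,"o":97,"p":28}
After op 4 (remove /o): {"m":27,"nu":64,"p":28}
After op 5 (replace /nu 36): {"m":27,"nu":36,"p":28}
After op 6 (replace /m 68): {"m":68,"nu":36,"p":28}
After op 7 (add /nu 87): {"m":68,"nu":87,"p":28}
After op 8 (replace /m 81): {"m":81,"nu":87,"p":28}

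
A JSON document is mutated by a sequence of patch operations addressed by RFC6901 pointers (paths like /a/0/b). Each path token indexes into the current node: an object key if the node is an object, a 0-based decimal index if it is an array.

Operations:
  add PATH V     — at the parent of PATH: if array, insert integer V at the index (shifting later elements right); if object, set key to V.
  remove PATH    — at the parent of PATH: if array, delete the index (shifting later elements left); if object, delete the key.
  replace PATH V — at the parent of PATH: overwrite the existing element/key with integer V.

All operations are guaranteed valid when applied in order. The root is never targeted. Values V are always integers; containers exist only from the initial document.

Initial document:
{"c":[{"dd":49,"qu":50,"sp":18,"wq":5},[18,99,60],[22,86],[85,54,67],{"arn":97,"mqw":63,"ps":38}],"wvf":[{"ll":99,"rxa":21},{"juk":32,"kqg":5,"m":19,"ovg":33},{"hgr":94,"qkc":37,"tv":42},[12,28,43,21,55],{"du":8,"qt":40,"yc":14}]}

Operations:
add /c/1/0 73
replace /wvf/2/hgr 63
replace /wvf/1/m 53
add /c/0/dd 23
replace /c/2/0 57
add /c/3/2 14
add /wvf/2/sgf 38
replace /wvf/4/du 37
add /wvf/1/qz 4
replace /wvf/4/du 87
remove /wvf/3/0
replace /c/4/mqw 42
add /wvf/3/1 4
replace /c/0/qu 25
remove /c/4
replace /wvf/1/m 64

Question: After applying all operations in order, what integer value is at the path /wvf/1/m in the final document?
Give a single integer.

Answer: 64

Derivation:
After op 1 (add /c/1/0 73): {"c":[{"dd":49,"qu":50,"sp":18,"wq":5},[73,18,99,60],[22,86],[85,54,67],{"arn":97,"mqw":63,"ps":38}],"wvf":[{"ll":99,"rxa":21},{"juk":32,"kqg":5,"m":19,"ovg":33},{"hgr":94,"qkc":37,"tv":42},[12,28,43,21,55],{"du":8,"qt":40,"yc":14}]}
After op 2 (replace /wvf/2/hgr 63): {"c":[{"dd":49,"qu":50,"sp":18,"wq":5},[73,18,99,60],[22,86],[85,54,67],{"arn":97,"mqw":63,"ps":38}],"wvf":[{"ll":99,"rxa":21},{"juk":32,"kqg":5,"m":19,"ovg":33},{"hgr":63,"qkc":37,"tv":42},[12,28,43,21,55],{"du":8,"qt":40,"yc":14}]}
After op 3 (replace /wvf/1/m 53): {"c":[{"dd":49,"qu":50,"sp":18,"wq":5},[73,18,99,60],[22,86],[85,54,67],{"arn":97,"mqw":63,"ps":38}],"wvf":[{"ll":99,"rxa":21},{"juk":32,"kqg":5,"m":53,"ovg":33},{"hgr":63,"qkc":37,"tv":42},[12,28,43,21,55],{"du":8,"qt":40,"yc":14}]}
After op 4 (add /c/0/dd 23): {"c":[{"dd":23,"qu":50,"sp":18,"wq":5},[73,18,99,60],[22,86],[85,54,67],{"arn":97,"mqw":63,"ps":38}],"wvf":[{"ll":99,"rxa":21},{"juk":32,"kqg":5,"m":53,"ovg":33},{"hgr":63,"qkc":37,"tv":42},[12,28,43,21,55],{"du":8,"qt":40,"yc":14}]}
After op 5 (replace /c/2/0 57): {"c":[{"dd":23,"qu":50,"sp":18,"wq":5},[73,18,99,60],[57,86],[85,54,67],{"arn":97,"mqw":63,"ps":38}],"wvf":[{"ll":99,"rxa":21},{"juk":32,"kqg":5,"m":53,"ovg":33},{"hgr":63,"qkc":37,"tv":42},[12,28,43,21,55],{"du":8,"qt":40,"yc":14}]}
After op 6 (add /c/3/2 14): {"c":[{"dd":23,"qu":50,"sp":18,"wq":5},[73,18,99,60],[57,86],[85,54,14,67],{"arn":97,"mqw":63,"ps":38}],"wvf":[{"ll":99,"rxa":21},{"juk":32,"kqg":5,"m":53,"ovg":33},{"hgr":63,"qkc":37,"tv":42},[12,28,43,21,55],{"du":8,"qt":40,"yc":14}]}
After op 7 (add /wvf/2/sgf 38): {"c":[{"dd":23,"qu":50,"sp":18,"wq":5},[73,18,99,60],[57,86],[85,54,14,67],{"arn":97,"mqw":63,"ps":38}],"wvf":[{"ll":99,"rxa":21},{"juk":32,"kqg":5,"m":53,"ovg":33},{"hgr":63,"qkc":37,"sgf":38,"tv":42},[12,28,43,21,55],{"du":8,"qt":40,"yc":14}]}
After op 8 (replace /wvf/4/du 37): {"c":[{"dd":23,"qu":50,"sp":18,"wq":5},[73,18,99,60],[57,86],[85,54,14,67],{"arn":97,"mqw":63,"ps":38}],"wvf":[{"ll":99,"rxa":21},{"juk":32,"kqg":5,"m":53,"ovg":33},{"hgr":63,"qkc":37,"sgf":38,"tv":42},[12,28,43,21,55],{"du":37,"qt":40,"yc":14}]}
After op 9 (add /wvf/1/qz 4): {"c":[{"dd":23,"qu":50,"sp":18,"wq":5},[73,18,99,60],[57,86],[85,54,14,67],{"arn":97,"mqw":63,"ps":38}],"wvf":[{"ll":99,"rxa":21},{"juk":32,"kqg":5,"m":53,"ovg":33,"qz":4},{"hgr":63,"qkc":37,"sgf":38,"tv":42},[12,28,43,21,55],{"du":37,"qt":40,"yc":14}]}
After op 10 (replace /wvf/4/du 87): {"c":[{"dd":23,"qu":50,"sp":18,"wq":5},[73,18,99,60],[57,86],[85,54,14,67],{"arn":97,"mqw":63,"ps":38}],"wvf":[{"ll":99,"rxa":21},{"juk":32,"kqg":5,"m":53,"ovg":33,"qz":4},{"hgr":63,"qkc":37,"sgf":38,"tv":42},[12,28,43,21,55],{"du":87,"qt":40,"yc":14}]}
After op 11 (remove /wvf/3/0): {"c":[{"dd":23,"qu":50,"sp":18,"wq":5},[73,18,99,60],[57,86],[85,54,14,67],{"arn":97,"mqw":63,"ps":38}],"wvf":[{"ll":99,"rxa":21},{"juk":32,"kqg":5,"m":53,"ovg":33,"qz":4},{"hgr":63,"qkc":37,"sgf":38,"tv":42},[28,43,21,55],{"du":87,"qt":40,"yc":14}]}
After op 12 (replace /c/4/mqw 42): {"c":[{"dd":23,"qu":50,"sp":18,"wq":5},[73,18,99,60],[57,86],[85,54,14,67],{"arn":97,"mqw":42,"ps":38}],"wvf":[{"ll":99,"rxa":21},{"juk":32,"kqg":5,"m":53,"ovg":33,"qz":4},{"hgr":63,"qkc":37,"sgf":38,"tv":42},[28,43,21,55],{"du":87,"qt":40,"yc":14}]}
After op 13 (add /wvf/3/1 4): {"c":[{"dd":23,"qu":50,"sp":18,"wq":5},[73,18,99,60],[57,86],[85,54,14,67],{"arn":97,"mqw":42,"ps":38}],"wvf":[{"ll":99,"rxa":21},{"juk":32,"kqg":5,"m":53,"ovg":33,"qz":4},{"hgr":63,"qkc":37,"sgf":38,"tv":42},[28,4,43,21,55],{"du":87,"qt":40,"yc":14}]}
After op 14 (replace /c/0/qu 25): {"c":[{"dd":23,"qu":25,"sp":18,"wq":5},[73,18,99,60],[57,86],[85,54,14,67],{"arn":97,"mqw":42,"ps":38}],"wvf":[{"ll":99,"rxa":21},{"juk":32,"kqg":5,"m":53,"ovg":33,"qz":4},{"hgr":63,"qkc":37,"sgf":38,"tv":42},[28,4,43,21,55],{"du":87,"qt":40,"yc":14}]}
After op 15 (remove /c/4): {"c":[{"dd":23,"qu":25,"sp":18,"wq":5},[73,18,99,60],[57,86],[85,54,14,67]],"wvf":[{"ll":99,"rxa":21},{"juk":32,"kqg":5,"m":53,"ovg":33,"qz":4},{"hgr":63,"qkc":37,"sgf":38,"tv":42},[28,4,43,21,55],{"du":87,"qt":40,"yc":14}]}
After op 16 (replace /wvf/1/m 64): {"c":[{"dd":23,"qu":25,"sp":18,"wq":5},[73,18,99,60],[57,86],[85,54,14,67]],"wvf":[{"ll":99,"rxa":21},{"juk":32,"kqg":5,"m":64,"ovg":33,"qz":4},{"hgr":63,"qkc":37,"sgf":38,"tv":42},[28,4,43,21,55],{"du":87,"qt":40,"yc":14}]}
Value at /wvf/1/m: 64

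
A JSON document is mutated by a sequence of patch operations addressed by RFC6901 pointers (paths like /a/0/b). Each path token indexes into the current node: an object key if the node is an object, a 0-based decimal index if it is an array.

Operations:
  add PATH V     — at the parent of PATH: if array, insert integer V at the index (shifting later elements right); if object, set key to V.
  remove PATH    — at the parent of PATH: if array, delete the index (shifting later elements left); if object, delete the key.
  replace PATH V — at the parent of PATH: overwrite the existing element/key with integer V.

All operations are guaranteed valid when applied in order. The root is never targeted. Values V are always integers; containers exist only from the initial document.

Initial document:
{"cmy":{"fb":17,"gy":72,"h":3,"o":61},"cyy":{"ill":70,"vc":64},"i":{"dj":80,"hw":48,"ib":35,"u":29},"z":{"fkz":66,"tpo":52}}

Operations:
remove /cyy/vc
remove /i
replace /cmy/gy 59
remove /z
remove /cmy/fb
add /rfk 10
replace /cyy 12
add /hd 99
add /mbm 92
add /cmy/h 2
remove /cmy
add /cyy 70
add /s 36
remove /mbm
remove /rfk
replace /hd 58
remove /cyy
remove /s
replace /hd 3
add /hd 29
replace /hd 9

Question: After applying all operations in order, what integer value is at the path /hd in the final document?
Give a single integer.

After op 1 (remove /cyy/vc): {"cmy":{"fb":17,"gy":72,"h":3,"o":61},"cyy":{"ill":70},"i":{"dj":80,"hw":48,"ib":35,"u":29},"z":{"fkz":66,"tpo":52}}
After op 2 (remove /i): {"cmy":{"fb":17,"gy":72,"h":3,"o":61},"cyy":{"ill":70},"z":{"fkz":66,"tpo":52}}
After op 3 (replace /cmy/gy 59): {"cmy":{"fb":17,"gy":59,"h":3,"o":61},"cyy":{"ill":70},"z":{"fkz":66,"tpo":52}}
After op 4 (remove /z): {"cmy":{"fb":17,"gy":59,"h":3,"o":61},"cyy":{"ill":70}}
After op 5 (remove /cmy/fb): {"cmy":{"gy":59,"h":3,"o":61},"cyy":{"ill":70}}
After op 6 (add /rfk 10): {"cmy":{"gy":59,"h":3,"o":61},"cyy":{"ill":70},"rfk":10}
After op 7 (replace /cyy 12): {"cmy":{"gy":59,"h":3,"o":61},"cyy":12,"rfk":10}
After op 8 (add /hd 99): {"cmy":{"gy":59,"h":3,"o":61},"cyy":12,"hd":99,"rfk":10}
After op 9 (add /mbm 92): {"cmy":{"gy":59,"h":3,"o":61},"cyy":12,"hd":99,"mbm":92,"rfk":10}
After op 10 (add /cmy/h 2): {"cmy":{"gy":59,"h":2,"o":61},"cyy":12,"hd":99,"mbm":92,"rfk":10}
After op 11 (remove /cmy): {"cyy":12,"hd":99,"mbm":92,"rfk":10}
After op 12 (add /cyy 70): {"cyy":70,"hd":99,"mbm":92,"rfk":10}
After op 13 (add /s 36): {"cyy":70,"hd":99,"mbm":92,"rfk":10,"s":36}
After op 14 (remove /mbm): {"cyy":70,"hd":99,"rfk":10,"s":36}
After op 15 (remove /rfk): {"cyy":70,"hd":99,"s":36}
After op 16 (replace /hd 58): {"cyy":70,"hd":58,"s":36}
After op 17 (remove /cyy): {"hd":58,"s":36}
After op 18 (remove /s): {"hd":58}
After op 19 (replace /hd 3): {"hd":3}
After op 20 (add /hd 29): {"hd":29}
After op 21 (replace /hd 9): {"hd":9}
Value at /hd: 9

Answer: 9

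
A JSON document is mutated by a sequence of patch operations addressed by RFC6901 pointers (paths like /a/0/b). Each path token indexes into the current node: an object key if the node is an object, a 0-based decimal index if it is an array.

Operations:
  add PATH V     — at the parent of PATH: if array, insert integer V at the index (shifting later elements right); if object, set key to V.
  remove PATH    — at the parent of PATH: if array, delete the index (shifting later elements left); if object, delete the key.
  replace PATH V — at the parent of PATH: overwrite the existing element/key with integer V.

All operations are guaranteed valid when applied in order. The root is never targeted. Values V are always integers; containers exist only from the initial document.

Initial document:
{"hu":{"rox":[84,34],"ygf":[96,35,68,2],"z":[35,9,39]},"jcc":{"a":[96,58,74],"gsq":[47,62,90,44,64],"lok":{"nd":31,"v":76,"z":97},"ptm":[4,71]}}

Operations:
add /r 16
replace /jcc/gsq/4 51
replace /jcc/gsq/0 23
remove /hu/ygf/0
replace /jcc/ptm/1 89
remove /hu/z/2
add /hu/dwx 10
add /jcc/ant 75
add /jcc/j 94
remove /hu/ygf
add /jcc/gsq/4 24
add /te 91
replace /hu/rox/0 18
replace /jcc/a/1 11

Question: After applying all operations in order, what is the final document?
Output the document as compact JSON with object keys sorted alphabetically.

Answer: {"hu":{"dwx":10,"rox":[18,34],"z":[35,9]},"jcc":{"a":[96,11,74],"ant":75,"gsq":[23,62,90,44,24,51],"j":94,"lok":{"nd":31,"v":76,"z":97},"ptm":[4,89]},"r":16,"te":91}

Derivation:
After op 1 (add /r 16): {"hu":{"rox":[84,34],"ygf":[96,35,68,2],"z":[35,9,39]},"jcc":{"a":[96,58,74],"gsq":[47,62,90,44,64],"lok":{"nd":31,"v":76,"z":97},"ptm":[4,71]},"r":16}
After op 2 (replace /jcc/gsq/4 51): {"hu":{"rox":[84,34],"ygf":[96,35,68,2],"z":[35,9,39]},"jcc":{"a":[96,58,74],"gsq":[47,62,90,44,51],"lok":{"nd":31,"v":76,"z":97},"ptm":[4,71]},"r":16}
After op 3 (replace /jcc/gsq/0 23): {"hu":{"rox":[84,34],"ygf":[96,35,68,2],"z":[35,9,39]},"jcc":{"a":[96,58,74],"gsq":[23,62,90,44,51],"lok":{"nd":31,"v":76,"z":97},"ptm":[4,71]},"r":16}
After op 4 (remove /hu/ygf/0): {"hu":{"rox":[84,34],"ygf":[35,68,2],"z":[35,9,39]},"jcc":{"a":[96,58,74],"gsq":[23,62,90,44,51],"lok":{"nd":31,"v":76,"z":97},"ptm":[4,71]},"r":16}
After op 5 (replace /jcc/ptm/1 89): {"hu":{"rox":[84,34],"ygf":[35,68,2],"z":[35,9,39]},"jcc":{"a":[96,58,74],"gsq":[23,62,90,44,51],"lok":{"nd":31,"v":76,"z":97},"ptm":[4,89]},"r":16}
After op 6 (remove /hu/z/2): {"hu":{"rox":[84,34],"ygf":[35,68,2],"z":[35,9]},"jcc":{"a":[96,58,74],"gsq":[23,62,90,44,51],"lok":{"nd":31,"v":76,"z":97},"ptm":[4,89]},"r":16}
After op 7 (add /hu/dwx 10): {"hu":{"dwx":10,"rox":[84,34],"ygf":[35,68,2],"z":[35,9]},"jcc":{"a":[96,58,74],"gsq":[23,62,90,44,51],"lok":{"nd":31,"v":76,"z":97},"ptm":[4,89]},"r":16}
After op 8 (add /jcc/ant 75): {"hu":{"dwx":10,"rox":[84,34],"ygf":[35,68,2],"z":[35,9]},"jcc":{"a":[96,58,74],"ant":75,"gsq":[23,62,90,44,51],"lok":{"nd":31,"v":76,"z":97},"ptm":[4,89]},"r":16}
After op 9 (add /jcc/j 94): {"hu":{"dwx":10,"rox":[84,34],"ygf":[35,68,2],"z":[35,9]},"jcc":{"a":[96,58,74],"ant":75,"gsq":[23,62,90,44,51],"j":94,"lok":{"nd":31,"v":76,"z":97},"ptm":[4,89]},"r":16}
After op 10 (remove /hu/ygf): {"hu":{"dwx":10,"rox":[84,34],"z":[35,9]},"jcc":{"a":[96,58,74],"ant":75,"gsq":[23,62,90,44,51],"j":94,"lok":{"nd":31,"v":76,"z":97},"ptm":[4,89]},"r":16}
After op 11 (add /jcc/gsq/4 24): {"hu":{"dwx":10,"rox":[84,34],"z":[35,9]},"jcc":{"a":[96,58,74],"ant":75,"gsq":[23,62,90,44,24,51],"j":94,"lok":{"nd":31,"v":76,"z":97},"ptm":[4,89]},"r":16}
After op 12 (add /te 91): {"hu":{"dwx":10,"rox":[84,34],"z":[35,9]},"jcc":{"a":[96,58,74],"ant":75,"gsq":[23,62,90,44,24,51],"j":94,"lok":{"nd":31,"v":76,"z":97},"ptm":[4,89]},"r":16,"te":91}
After op 13 (replace /hu/rox/0 18): {"hu":{"dwx":10,"rox":[18,34],"z":[35,9]},"jcc":{"a":[96,58,74],"ant":75,"gsq":[23,62,90,44,24,51],"j":94,"lok":{"nd":31,"v":76,"z":97},"ptm":[4,89]},"r":16,"te":91}
After op 14 (replace /jcc/a/1 11): {"hu":{"dwx":10,"rox":[18,34],"z":[35,9]},"jcc":{"a":[96,11,74],"ant":75,"gsq":[23,62,90,44,24,51],"j":94,"lok":{"nd":31,"v":76,"z":97},"ptm":[4,89]},"r":16,"te":91}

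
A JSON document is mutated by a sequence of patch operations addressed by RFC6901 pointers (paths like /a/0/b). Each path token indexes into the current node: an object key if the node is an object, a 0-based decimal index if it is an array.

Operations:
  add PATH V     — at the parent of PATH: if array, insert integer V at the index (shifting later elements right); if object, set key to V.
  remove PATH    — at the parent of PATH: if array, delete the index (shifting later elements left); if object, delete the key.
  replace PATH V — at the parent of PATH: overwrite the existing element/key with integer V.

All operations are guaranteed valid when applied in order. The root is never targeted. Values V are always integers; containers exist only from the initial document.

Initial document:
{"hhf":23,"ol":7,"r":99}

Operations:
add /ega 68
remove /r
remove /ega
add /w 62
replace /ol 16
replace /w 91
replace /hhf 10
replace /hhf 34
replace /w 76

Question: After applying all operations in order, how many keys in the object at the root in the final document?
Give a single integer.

After op 1 (add /ega 68): {"ega":68,"hhf":23,"ol":7,"r":99}
After op 2 (remove /r): {"ega":68,"hhf":23,"ol":7}
After op 3 (remove /ega): {"hhf":23,"ol":7}
After op 4 (add /w 62): {"hhf":23,"ol":7,"w":62}
After op 5 (replace /ol 16): {"hhf":23,"ol":16,"w":62}
After op 6 (replace /w 91): {"hhf":23,"ol":16,"w":91}
After op 7 (replace /hhf 10): {"hhf":10,"ol":16,"w":91}
After op 8 (replace /hhf 34): {"hhf":34,"ol":16,"w":91}
After op 9 (replace /w 76): {"hhf":34,"ol":16,"w":76}
Size at the root: 3

Answer: 3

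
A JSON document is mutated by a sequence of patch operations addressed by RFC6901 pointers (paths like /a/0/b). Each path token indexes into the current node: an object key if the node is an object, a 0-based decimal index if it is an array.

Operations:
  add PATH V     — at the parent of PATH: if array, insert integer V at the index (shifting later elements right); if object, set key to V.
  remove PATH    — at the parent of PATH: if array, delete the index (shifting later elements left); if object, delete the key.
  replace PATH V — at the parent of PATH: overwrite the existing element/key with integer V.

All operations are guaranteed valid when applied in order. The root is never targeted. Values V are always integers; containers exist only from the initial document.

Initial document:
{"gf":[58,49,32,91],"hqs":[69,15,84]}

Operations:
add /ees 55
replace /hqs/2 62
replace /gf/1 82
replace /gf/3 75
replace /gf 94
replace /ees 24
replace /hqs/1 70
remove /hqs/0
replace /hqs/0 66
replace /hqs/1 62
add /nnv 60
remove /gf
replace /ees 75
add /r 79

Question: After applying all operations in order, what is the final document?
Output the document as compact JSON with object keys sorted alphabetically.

After op 1 (add /ees 55): {"ees":55,"gf":[58,49,32,91],"hqs":[69,15,84]}
After op 2 (replace /hqs/2 62): {"ees":55,"gf":[58,49,32,91],"hqs":[69,15,62]}
After op 3 (replace /gf/1 82): {"ees":55,"gf":[58,82,32,91],"hqs":[69,15,62]}
After op 4 (replace /gf/3 75): {"ees":55,"gf":[58,82,32,75],"hqs":[69,15,62]}
After op 5 (replace /gf 94): {"ees":55,"gf":94,"hqs":[69,15,62]}
After op 6 (replace /ees 24): {"ees":24,"gf":94,"hqs":[69,15,62]}
After op 7 (replace /hqs/1 70): {"ees":24,"gf":94,"hqs":[69,70,62]}
After op 8 (remove /hqs/0): {"ees":24,"gf":94,"hqs":[70,62]}
After op 9 (replace /hqs/0 66): {"ees":24,"gf":94,"hqs":[66,62]}
After op 10 (replace /hqs/1 62): {"ees":24,"gf":94,"hqs":[66,62]}
After op 11 (add /nnv 60): {"ees":24,"gf":94,"hqs":[66,62],"nnv":60}
After op 12 (remove /gf): {"ees":24,"hqs":[66,62],"nnv":60}
After op 13 (replace /ees 75): {"ees":75,"hqs":[66,62],"nnv":60}
After op 14 (add /r 79): {"ees":75,"hqs":[66,62],"nnv":60,"r":79}

Answer: {"ees":75,"hqs":[66,62],"nnv":60,"r":79}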